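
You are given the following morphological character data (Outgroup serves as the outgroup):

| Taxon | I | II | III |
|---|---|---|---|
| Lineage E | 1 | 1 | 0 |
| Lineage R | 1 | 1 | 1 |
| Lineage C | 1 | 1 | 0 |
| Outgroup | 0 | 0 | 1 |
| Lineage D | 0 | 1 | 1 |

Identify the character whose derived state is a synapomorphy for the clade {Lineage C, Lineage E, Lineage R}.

Character polarity is set by the outgroup: the derived state is whichever differs from the outgroup's state, so for III the derived state is '0', and for the remaining characters it is '1'.
I (derived state '1') is shared by Lineage C, Lineage E, and Lineage R — a synapomorphy uniting that clade.
II (derived state '1') is shared by all ingroup taxa — unites the whole ingroup.
Only Lineage C and Lineage E show the derived state '0' for III, supporting them as a clade.
Most parsimonious ingroup topology: (((Lineage E,Lineage C),Lineage R),Lineage D).
The clade {Lineage C, Lineage E, Lineage R} is supported by I: its derived state '1' occurs in exactly those taxa and in no other taxon (including the outgroup).

I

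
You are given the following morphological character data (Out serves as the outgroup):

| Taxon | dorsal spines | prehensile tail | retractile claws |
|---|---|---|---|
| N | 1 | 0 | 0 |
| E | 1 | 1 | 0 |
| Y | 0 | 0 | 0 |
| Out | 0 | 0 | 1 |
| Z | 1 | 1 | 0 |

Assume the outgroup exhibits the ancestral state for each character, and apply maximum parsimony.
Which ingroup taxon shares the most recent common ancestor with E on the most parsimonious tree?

Character polarity is set by the outgroup: the derived state is whichever differs from the outgroup's state, so for retractile claws the derived state is '0', and for the remaining characters it is '1'.
dorsal spines (derived state '1') is shared by E, N, and Z — a synapomorphy uniting that clade.
Only E and Z show the derived state '1' for prehensile tail, supporting them as a clade.
retractile claws (derived state '0') is shared by all ingroup taxa — unites the whole ingroup.
Most parsimonious ingroup topology: (Y,((E,Z),N)).
E and Z form a cherry on this tree, so they are sister taxa.

Z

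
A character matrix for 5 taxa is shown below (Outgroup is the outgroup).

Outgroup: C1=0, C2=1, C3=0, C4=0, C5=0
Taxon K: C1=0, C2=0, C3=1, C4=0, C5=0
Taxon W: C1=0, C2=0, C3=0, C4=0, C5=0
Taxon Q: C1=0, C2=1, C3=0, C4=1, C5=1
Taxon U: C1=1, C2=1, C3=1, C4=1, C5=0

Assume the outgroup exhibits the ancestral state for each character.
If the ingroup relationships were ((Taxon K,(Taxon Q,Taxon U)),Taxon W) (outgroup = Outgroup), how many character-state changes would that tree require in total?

Map each character onto ((Taxon K,(Taxon Q,Taxon U)),Taxon W) (rooted by Outgroup) and count the minimum state changes it requires (Fitch parsimony):
C1: 1; C2: 2; C3: 2; C4: 1; C5: 1.
Total tree length = 7.

7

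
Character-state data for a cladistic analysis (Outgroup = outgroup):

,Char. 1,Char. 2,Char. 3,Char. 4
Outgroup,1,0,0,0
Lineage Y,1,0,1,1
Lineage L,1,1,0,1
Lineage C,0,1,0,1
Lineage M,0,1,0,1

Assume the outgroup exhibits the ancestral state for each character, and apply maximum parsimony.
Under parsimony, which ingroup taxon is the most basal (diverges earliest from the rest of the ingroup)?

Lineage Y

Character polarity is set by the outgroup: the derived state is whichever differs from the outgroup's state, so for Char. 1 the derived state is '0', and for the remaining characters it is '1'.
Only Lineage C and Lineage M show the derived state '0' for Char. 1, supporting them as a clade.
Char. 2: derived state '1' in Lineage C, Lineage L, and Lineage M only — synapomorphy for {Lineage C, Lineage L, Lineage M}.
Char. 3: derived state '1' in Lineage Y only — an autapomorphy, so it tells us nothing about relationships among taxa.
All ingroup taxa share the derived state '1' for Char. 4; it defines the ingroup but does not resolve relationships within it.
Most parsimonious ingroup topology: (Lineage Y,(Lineage L,(Lineage C,Lineage M))).
Lineage Y is sister to the clade containing all other ingroup taxa, so it is the earliest-diverging (most basal) ingroup lineage.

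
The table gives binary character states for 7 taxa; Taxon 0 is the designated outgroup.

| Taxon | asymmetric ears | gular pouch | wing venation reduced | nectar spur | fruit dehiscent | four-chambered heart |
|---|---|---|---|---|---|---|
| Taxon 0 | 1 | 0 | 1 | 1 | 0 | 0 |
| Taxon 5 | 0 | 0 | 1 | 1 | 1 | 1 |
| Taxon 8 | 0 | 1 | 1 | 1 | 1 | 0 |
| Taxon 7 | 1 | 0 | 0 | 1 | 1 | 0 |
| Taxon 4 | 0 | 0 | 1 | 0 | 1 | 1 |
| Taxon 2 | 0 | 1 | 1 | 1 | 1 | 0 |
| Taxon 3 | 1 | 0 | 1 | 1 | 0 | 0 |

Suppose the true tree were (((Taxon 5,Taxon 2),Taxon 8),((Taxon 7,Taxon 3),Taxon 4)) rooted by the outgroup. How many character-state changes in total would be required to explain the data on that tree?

Map each character onto (((Taxon 5,Taxon 2),Taxon 8),((Taxon 7,Taxon 3),Taxon 4)) (rooted by Taxon 0) and count the minimum state changes it requires (Fitch parsimony):
asymmetric ears: 2; gular pouch: 2; wing venation reduced: 1; nectar spur: 1; fruit dehiscent: 2; four-chambered heart: 2.
Total tree length = 10.

10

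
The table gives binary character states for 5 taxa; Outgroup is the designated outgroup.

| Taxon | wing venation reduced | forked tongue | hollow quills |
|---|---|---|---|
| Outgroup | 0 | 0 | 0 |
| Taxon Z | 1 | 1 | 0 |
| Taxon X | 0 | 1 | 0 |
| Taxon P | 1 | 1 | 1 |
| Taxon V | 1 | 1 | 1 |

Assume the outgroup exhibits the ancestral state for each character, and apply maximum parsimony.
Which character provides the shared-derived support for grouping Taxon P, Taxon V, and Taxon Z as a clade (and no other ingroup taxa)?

The outgroup has state '0' for every character, so '1' is the derived state throughout.
Only Taxon P, Taxon V, and Taxon Z show the derived state '1' for wing venation reduced, supporting them as a clade.
All ingroup taxa share the derived state '1' for forked tongue; it defines the ingroup but does not resolve relationships within it.
hollow quills: derived state '1' in Taxon P and Taxon V only — synapomorphy for {Taxon P, Taxon V}.
Most parsimonious ingroup topology: ((Taxon Z,(Taxon P,Taxon V)),Taxon X).
The clade {Taxon P, Taxon V, Taxon Z} is supported by wing venation reduced: its derived state '1' occurs in exactly those taxa and in no other taxon (including the outgroup).

wing venation reduced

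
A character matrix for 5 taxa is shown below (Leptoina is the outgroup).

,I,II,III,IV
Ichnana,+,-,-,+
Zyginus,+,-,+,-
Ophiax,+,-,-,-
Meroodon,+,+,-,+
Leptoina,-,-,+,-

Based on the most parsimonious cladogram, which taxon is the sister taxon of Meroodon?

Character polarity is set by the outgroup: the derived state is whichever differs from the outgroup's state, so for III the derived state is '-', and for the remaining characters it is '+'.
All ingroup taxa share the derived state '+' for I; it defines the ingroup but does not resolve relationships within it.
II (derived state '+') is unique to Meroodon (autapomorphy; uninformative for grouping).
Only Ichnana, Meroodon, and Ophiax show the derived state '-' for III, supporting them as a clade.
Only Ichnana and Meroodon show the derived state '+' for IV, supporting them as a clade.
Most parsimonious ingroup topology: (((Meroodon,Ichnana),Ophiax),Zyginus).
Meroodon and Ichnana form a cherry on this tree, so they are sister taxa.

Ichnana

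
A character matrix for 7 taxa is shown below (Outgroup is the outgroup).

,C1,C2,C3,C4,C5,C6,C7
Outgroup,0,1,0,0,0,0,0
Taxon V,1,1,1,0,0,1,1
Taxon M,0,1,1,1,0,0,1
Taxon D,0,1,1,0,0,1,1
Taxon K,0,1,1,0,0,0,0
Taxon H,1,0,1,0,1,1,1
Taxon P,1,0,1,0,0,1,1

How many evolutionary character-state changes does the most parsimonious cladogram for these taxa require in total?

7

Character polarity is set by the outgroup: the derived state is whichever differs from the outgroup's state, so for C2 the derived state is '0', and for the remaining characters it is '1'.
Only Taxon H, Taxon P, and Taxon V show the derived state '1' for C1, supporting them as a clade.
Only Taxon H and Taxon P show the derived state '0' for C2, supporting them as a clade.
All ingroup taxa share the derived state '1' for C3; it defines the ingroup but does not resolve relationships within it.
C4 (derived state '1') is unique to Taxon M (autapomorphy; uninformative for grouping).
C5 (derived state '1') is unique to Taxon H (autapomorphy; uninformative for grouping).
Only Taxon D, Taxon H, Taxon P, and Taxon V show the derived state '1' for C6, supporting them as a clade.
C7: derived state '1' in Taxon D, Taxon H, Taxon M, Taxon P, and Taxon V only — synapomorphy for {Taxon D, Taxon H, Taxon M, Taxon P, Taxon V}.
Most parsimonious ingroup topology: ((((Taxon V,(Taxon H,Taxon P)),Taxon D),Taxon M),Taxon K).
Changes per character on this tree: C1: 1; C2: 1; C3: 1; C4: 1; C5: 1; C6: 1; C7: 1.
Total = 7.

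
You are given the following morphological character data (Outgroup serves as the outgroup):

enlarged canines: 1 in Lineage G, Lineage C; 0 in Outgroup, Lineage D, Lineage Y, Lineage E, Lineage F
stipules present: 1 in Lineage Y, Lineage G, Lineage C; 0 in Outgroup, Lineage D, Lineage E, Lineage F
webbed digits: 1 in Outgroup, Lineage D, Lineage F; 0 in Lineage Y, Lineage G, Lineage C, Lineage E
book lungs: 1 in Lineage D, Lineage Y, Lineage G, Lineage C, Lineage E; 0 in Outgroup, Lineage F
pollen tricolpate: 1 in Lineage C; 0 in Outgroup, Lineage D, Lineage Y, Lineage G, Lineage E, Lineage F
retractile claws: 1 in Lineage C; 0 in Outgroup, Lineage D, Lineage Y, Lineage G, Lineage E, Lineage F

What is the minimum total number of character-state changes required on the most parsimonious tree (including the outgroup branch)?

Character polarity is set by the outgroup: the derived state is whichever differs from the outgroup's state, so for webbed digits the derived state is '0', and for the remaining characters it is '1'.
enlarged canines (derived state '1') is shared by Lineage C and Lineage G — a synapomorphy uniting that clade.
stipules present: derived state '1' in Lineage C, Lineage G, and Lineage Y only — synapomorphy for {Lineage C, Lineage G, Lineage Y}.
webbed digits: derived state '0' in Lineage C, Lineage E, Lineage G, and Lineage Y only — synapomorphy for {Lineage C, Lineage E, Lineage G, Lineage Y}.
book lungs (derived state '1') is shared by Lineage C, Lineage D, Lineage E, Lineage G, and Lineage Y — a synapomorphy uniting that clade.
pollen tricolpate (derived state '1') is unique to Lineage C (autapomorphy; uninformative for grouping).
retractile claws (derived state '1') is unique to Lineage C (autapomorphy; uninformative for grouping).
Most parsimonious ingroup topology: ((Lineage D,((Lineage Y,(Lineage G,Lineage C)),Lineage E)),Lineage F).
Changes per character on this tree: enlarged canines: 1; stipules present: 1; webbed digits: 1; book lungs: 1; pollen tricolpate: 1; retractile claws: 1.
Total = 6.

6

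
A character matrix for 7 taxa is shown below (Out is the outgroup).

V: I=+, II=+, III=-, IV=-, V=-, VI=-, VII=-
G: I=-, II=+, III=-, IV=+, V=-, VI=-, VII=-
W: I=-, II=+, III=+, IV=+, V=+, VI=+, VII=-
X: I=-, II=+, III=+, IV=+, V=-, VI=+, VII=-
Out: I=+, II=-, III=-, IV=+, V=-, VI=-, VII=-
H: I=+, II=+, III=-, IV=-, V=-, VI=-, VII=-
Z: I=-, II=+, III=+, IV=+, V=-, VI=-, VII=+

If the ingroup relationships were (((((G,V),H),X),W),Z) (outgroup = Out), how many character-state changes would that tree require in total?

Map each character onto (((((G,V),H),X),W),Z) (rooted by Out) and count the minimum state changes it requires (Fitch parsimony):
I: 3; II: 1; III: 2; IV: 2; V: 1; VI: 2; VII: 1.
Total tree length = 12.

12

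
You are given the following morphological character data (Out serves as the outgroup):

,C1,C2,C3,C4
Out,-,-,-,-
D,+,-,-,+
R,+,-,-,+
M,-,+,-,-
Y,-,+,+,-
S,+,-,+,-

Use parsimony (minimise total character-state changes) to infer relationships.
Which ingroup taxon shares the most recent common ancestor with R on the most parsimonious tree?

D

The outgroup has state '-' for every character, so '+' is the derived state throughout.
Only D, R, and S show the derived state '+' for C1, supporting them as a clade.
Only M and Y show the derived state '+' for C2, supporting them as a clade.
C3 groups S and Y, which is incompatible with the clades supported by the remaining characters; treating it as convergent (homoplasy) costs fewer steps than any alternative tree.
Only D and R show the derived state '+' for C4, supporting them as a clade.
Most parsimonious ingroup topology: (((D,R),S),(M,Y)).
R and D form a cherry on this tree, so they are sister taxa.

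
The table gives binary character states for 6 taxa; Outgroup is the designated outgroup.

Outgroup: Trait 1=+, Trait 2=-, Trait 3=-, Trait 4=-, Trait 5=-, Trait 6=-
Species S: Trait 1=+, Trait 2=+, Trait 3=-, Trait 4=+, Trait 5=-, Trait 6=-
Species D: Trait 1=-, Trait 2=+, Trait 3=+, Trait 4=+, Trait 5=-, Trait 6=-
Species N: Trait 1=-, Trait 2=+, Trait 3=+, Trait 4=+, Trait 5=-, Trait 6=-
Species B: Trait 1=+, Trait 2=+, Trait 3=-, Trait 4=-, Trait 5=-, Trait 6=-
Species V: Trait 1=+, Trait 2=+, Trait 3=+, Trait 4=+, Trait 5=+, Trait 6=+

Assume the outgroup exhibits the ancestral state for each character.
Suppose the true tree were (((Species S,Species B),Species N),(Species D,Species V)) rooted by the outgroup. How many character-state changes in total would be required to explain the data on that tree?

Map each character onto (((Species S,Species B),Species N),(Species D,Species V)) (rooted by Outgroup) and count the minimum state changes it requires (Fitch parsimony):
Trait 1: 2; Trait 2: 1; Trait 3: 2; Trait 4: 2; Trait 5: 1; Trait 6: 1.
Total tree length = 9.

9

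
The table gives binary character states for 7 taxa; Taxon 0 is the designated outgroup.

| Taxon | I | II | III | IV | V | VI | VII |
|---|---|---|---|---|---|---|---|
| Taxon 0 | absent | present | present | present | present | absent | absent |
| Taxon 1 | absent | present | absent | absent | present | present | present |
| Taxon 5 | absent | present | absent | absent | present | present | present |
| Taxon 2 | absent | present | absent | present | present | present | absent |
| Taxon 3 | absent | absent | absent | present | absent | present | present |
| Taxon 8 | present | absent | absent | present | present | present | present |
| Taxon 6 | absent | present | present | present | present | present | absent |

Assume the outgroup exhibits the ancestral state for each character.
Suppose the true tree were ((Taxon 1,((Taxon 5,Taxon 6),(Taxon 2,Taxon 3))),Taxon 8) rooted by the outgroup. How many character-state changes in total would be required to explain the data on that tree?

Map each character onto ((Taxon 1,((Taxon 5,Taxon 6),(Taxon 2,Taxon 3))),Taxon 8) (rooted by Taxon 0) and count the minimum state changes it requires (Fitch parsimony):
I: 1; II: 2; III: 2; IV: 2; V: 1; VI: 1; VII: 3.
Total tree length = 12.

12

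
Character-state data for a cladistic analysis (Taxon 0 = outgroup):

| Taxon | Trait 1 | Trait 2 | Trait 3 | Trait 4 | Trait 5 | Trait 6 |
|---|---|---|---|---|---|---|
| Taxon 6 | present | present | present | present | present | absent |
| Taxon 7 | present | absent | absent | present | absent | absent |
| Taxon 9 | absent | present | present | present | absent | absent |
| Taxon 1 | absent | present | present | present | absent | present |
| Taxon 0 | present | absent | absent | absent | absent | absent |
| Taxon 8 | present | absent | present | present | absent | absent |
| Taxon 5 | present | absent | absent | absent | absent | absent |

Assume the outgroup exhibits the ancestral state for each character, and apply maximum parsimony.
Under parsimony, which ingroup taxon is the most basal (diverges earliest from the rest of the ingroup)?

Taxon 5

Character polarity is set by the outgroup: the derived state is whichever differs from the outgroup's state, so for Trait 1 the derived state is 'absent', and for the remaining characters it is 'present'.
Trait 1 (derived state 'absent') is shared by Taxon 1 and Taxon 9 — a synapomorphy uniting that clade.
Only Taxon 1, Taxon 6, and Taxon 9 show the derived state 'present' for Trait 2, supporting them as a clade.
Only Taxon 1, Taxon 6, Taxon 8, and Taxon 9 show the derived state 'present' for Trait 3, supporting them as a clade.
Trait 4 (derived state 'present') is shared by Taxon 1, Taxon 6, Taxon 7, Taxon 8, and Taxon 9 — a synapomorphy uniting that clade.
Trait 5 (derived state 'present') is unique to Taxon 6 (autapomorphy; uninformative for grouping).
Trait 6 (derived state 'present') is unique to Taxon 1 (autapomorphy; uninformative for grouping).
Most parsimonious ingroup topology: (Taxon 5,((((Taxon 1,Taxon 9),Taxon 6),Taxon 8),Taxon 7)).
Taxon 5 is sister to the clade containing all other ingroup taxa, so it is the earliest-diverging (most basal) ingroup lineage.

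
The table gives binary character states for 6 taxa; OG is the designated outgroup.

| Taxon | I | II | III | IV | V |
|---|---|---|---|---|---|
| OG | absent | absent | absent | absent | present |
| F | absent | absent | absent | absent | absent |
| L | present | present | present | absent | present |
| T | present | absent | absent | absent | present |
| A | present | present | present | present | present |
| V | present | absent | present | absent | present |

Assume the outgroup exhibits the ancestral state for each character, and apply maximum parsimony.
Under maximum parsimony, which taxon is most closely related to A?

Character polarity is set by the outgroup: the derived state is whichever differs from the outgroup's state, so for V the derived state is 'absent', and for the remaining characters it is 'present'.
Only A, L, T, and V show the derived state 'present' for I, supporting them as a clade.
II (derived state 'present') is shared by A and L — a synapomorphy uniting that clade.
Only A, L, and V show the derived state 'present' for III, supporting them as a clade.
IV: derived state 'present' in A only — an autapomorphy, so it tells us nothing about relationships among taxa.
V: derived state 'absent' in F only — an autapomorphy, so it tells us nothing about relationships among taxa.
Most parsimonious ingroup topology: (F,(((L,A),V),T)).
A and L form a cherry on this tree, so they are sister taxa.

L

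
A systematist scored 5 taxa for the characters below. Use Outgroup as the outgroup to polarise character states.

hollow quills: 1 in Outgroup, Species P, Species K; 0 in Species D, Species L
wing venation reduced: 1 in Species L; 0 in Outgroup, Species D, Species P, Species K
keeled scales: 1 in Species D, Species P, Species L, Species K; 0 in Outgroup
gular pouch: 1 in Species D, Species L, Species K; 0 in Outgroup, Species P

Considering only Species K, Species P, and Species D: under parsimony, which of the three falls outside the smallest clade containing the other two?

Species P

Character polarity is set by the outgroup: the derived state is whichever differs from the outgroup's state, so for hollow quills the derived state is '0', and for the remaining characters it is '1'.
Only Species D and Species L show the derived state '0' for hollow quills, supporting them as a clade.
wing venation reduced: derived state '1' in Species L only — an autapomorphy, so it tells us nothing about relationships among taxa.
All ingroup taxa share the derived state '1' for keeled scales; it defines the ingroup but does not resolve relationships within it.
Only Species D, Species K, and Species L show the derived state '1' for gular pouch, supporting them as a clade.
Most parsimonious ingroup topology: (((Species D,Species L),Species K),Species P).
Species K and Species D share a more recent common ancestor with each other than either does with Species P, so Species P is the least closely related of the three.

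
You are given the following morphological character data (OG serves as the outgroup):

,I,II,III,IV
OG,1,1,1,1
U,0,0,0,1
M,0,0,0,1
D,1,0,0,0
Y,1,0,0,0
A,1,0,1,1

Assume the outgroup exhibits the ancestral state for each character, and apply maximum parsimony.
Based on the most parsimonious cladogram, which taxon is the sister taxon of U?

M

The outgroup has state '1' for every character, so '0' is the derived state throughout.
I: derived state '0' in M and U only — synapomorphy for {M, U}.
All ingroup taxa share the derived state '0' for II; it defines the ingroup but does not resolve relationships within it.
III (derived state '0') is shared by D, M, U, and Y — a synapomorphy uniting that clade.
Only D and Y show the derived state '0' for IV, supporting them as a clade.
Most parsimonious ingroup topology: (((U,M),(D,Y)),A).
U and M form a cherry on this tree, so they are sister taxa.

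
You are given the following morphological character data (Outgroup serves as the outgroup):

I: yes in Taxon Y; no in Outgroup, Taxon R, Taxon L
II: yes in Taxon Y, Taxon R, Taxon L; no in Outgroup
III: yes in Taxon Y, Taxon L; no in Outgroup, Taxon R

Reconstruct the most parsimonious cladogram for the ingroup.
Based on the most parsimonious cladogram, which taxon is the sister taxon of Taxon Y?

Taxon L

The outgroup has state 'no' for every character, so 'yes' is the derived state throughout.
I: derived state 'yes' in Taxon Y only — an autapomorphy, so it tells us nothing about relationships among taxa.
II (derived state 'yes') is shared by all ingroup taxa — unites the whole ingroup.
III (derived state 'yes') is shared by Taxon L and Taxon Y — a synapomorphy uniting that clade.
Most parsimonious ingroup topology: ((Taxon Y,Taxon L),Taxon R).
Taxon Y and Taxon L form a cherry on this tree, so they are sister taxa.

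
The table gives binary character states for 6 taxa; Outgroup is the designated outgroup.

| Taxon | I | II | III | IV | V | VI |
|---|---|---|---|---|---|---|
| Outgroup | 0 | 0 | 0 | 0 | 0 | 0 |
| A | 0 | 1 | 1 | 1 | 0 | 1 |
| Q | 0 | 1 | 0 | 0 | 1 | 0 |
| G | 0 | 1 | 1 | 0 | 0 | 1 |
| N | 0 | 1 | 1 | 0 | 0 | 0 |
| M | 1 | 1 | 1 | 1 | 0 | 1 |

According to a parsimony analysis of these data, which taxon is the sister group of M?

The outgroup has state '0' for every character, so '1' is the derived state throughout.
I: derived state '1' in M only — an autapomorphy, so it tells us nothing about relationships among taxa.
II (derived state '1') is shared by all ingroup taxa — unites the whole ingroup.
III (derived state '1') is shared by A, G, M, and N — a synapomorphy uniting that clade.
IV: derived state '1' in A and M only — synapomorphy for {A, M}.
V: derived state '1' in Q only — an autapomorphy, so it tells us nothing about relationships among taxa.
VI (derived state '1') is shared by A, G, and M — a synapomorphy uniting that clade.
Most parsimonious ingroup topology: ((((A,M),G),N),Q).
M and A form a cherry on this tree, so they are sister taxa.

A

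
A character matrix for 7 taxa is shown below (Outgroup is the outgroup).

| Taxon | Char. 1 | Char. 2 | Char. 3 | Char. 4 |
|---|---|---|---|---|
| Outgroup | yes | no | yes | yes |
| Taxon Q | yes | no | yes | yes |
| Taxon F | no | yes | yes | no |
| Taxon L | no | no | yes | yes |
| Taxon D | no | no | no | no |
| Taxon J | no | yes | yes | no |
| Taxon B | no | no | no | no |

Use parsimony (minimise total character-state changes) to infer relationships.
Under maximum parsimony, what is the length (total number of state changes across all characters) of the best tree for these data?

4

Character polarity is set by the outgroup: the derived state is whichever differs from the outgroup's state, so for Char. 1, Char. 3, Char. 4 the derived state is 'no', and for the remaining characters it is 'yes'.
Char. 1 (derived state 'no') is shared by Taxon B, Taxon D, Taxon F, Taxon J, and Taxon L — a synapomorphy uniting that clade.
Char. 2: derived state 'yes' in Taxon F and Taxon J only — synapomorphy for {Taxon F, Taxon J}.
Char. 3 (derived state 'no') is shared by Taxon B and Taxon D — a synapomorphy uniting that clade.
Char. 4 (derived state 'no') is shared by Taxon B, Taxon D, Taxon F, and Taxon J — a synapomorphy uniting that clade.
Most parsimonious ingroup topology: (Taxon Q,(((Taxon F,Taxon J),(Taxon D,Taxon B)),Taxon L)).
Changes per character on this tree: Char. 1: 1; Char. 2: 1; Char. 3: 1; Char. 4: 1.
Total = 4.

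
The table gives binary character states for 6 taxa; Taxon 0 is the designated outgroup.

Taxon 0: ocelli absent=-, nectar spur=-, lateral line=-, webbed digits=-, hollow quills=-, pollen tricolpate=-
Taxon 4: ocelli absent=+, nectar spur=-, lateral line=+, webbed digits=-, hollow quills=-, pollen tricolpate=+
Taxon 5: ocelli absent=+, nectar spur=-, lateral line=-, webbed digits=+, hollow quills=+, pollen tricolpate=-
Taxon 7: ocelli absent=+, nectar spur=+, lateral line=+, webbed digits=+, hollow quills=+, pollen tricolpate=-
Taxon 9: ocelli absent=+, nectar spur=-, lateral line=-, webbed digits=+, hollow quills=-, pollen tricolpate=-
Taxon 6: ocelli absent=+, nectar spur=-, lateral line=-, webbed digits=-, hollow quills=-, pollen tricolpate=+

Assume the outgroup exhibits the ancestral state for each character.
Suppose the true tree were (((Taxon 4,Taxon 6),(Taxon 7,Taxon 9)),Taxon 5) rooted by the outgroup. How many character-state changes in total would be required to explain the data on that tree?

9

Map each character onto (((Taxon 4,Taxon 6),(Taxon 7,Taxon 9)),Taxon 5) (rooted by Taxon 0) and count the minimum state changes it requires (Fitch parsimony):
ocelli absent: 1; nectar spur: 1; lateral line: 2; webbed digits: 2; hollow quills: 2; pollen tricolpate: 1.
Total tree length = 9.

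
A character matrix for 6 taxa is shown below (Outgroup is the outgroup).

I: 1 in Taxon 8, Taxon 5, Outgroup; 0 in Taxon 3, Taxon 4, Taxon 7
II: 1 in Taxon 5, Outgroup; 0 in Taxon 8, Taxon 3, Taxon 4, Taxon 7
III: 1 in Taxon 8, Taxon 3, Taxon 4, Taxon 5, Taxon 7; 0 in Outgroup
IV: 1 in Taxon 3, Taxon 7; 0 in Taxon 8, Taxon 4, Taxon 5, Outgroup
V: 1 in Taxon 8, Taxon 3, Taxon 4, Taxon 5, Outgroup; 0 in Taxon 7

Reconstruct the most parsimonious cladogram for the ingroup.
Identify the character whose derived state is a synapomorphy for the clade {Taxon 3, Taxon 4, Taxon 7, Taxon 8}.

Character polarity is set by the outgroup: the derived state is whichever differs from the outgroup's state, so for I, II, V the derived state is '0', and for the remaining characters it is '1'.
I (derived state '0') is shared by Taxon 3, Taxon 4, and Taxon 7 — a synapomorphy uniting that clade.
II (derived state '0') is shared by Taxon 3, Taxon 4, Taxon 7, and Taxon 8 — a synapomorphy uniting that clade.
All ingroup taxa share the derived state '1' for III; it defines the ingroup but does not resolve relationships within it.
Only Taxon 3 and Taxon 7 show the derived state '1' for IV, supporting them as a clade.
V (derived state '0') is unique to Taxon 7 (autapomorphy; uninformative for grouping).
Most parsimonious ingroup topology: (((Taxon 4,(Taxon 7,Taxon 3)),Taxon 8),Taxon 5).
The clade {Taxon 3, Taxon 4, Taxon 7, Taxon 8} is supported by II: its derived state '0' occurs in exactly those taxa and in no other taxon (including the outgroup).

II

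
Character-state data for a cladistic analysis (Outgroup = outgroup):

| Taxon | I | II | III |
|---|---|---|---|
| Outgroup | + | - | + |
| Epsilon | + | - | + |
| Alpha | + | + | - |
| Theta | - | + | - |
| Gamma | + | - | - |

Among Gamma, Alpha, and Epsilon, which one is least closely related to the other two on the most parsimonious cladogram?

Epsilon

Character polarity is set by the outgroup: the derived state is whichever differs from the outgroup's state, so for I, III the derived state is '-', and for the remaining characters it is '+'.
I: derived state '-' in Theta only — an autapomorphy, so it tells us nothing about relationships among taxa.
Only Alpha and Theta show the derived state '+' for II, supporting them as a clade.
III (derived state '-') is shared by Alpha, Gamma, and Theta — a synapomorphy uniting that clade.
Most parsimonious ingroup topology: (Epsilon,((Alpha,Theta),Gamma)).
Alpha and Gamma share a more recent common ancestor with each other than either does with Epsilon, so Epsilon is the least closely related of the three.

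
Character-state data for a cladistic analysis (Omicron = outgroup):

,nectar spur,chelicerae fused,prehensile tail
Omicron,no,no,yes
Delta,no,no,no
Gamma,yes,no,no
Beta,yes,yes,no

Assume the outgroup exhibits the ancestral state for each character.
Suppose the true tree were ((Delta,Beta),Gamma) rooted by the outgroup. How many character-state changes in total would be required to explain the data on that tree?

4

Map each character onto ((Delta,Beta),Gamma) (rooted by Omicron) and count the minimum state changes it requires (Fitch parsimony):
nectar spur: 2; chelicerae fused: 1; prehensile tail: 1.
Total tree length = 4.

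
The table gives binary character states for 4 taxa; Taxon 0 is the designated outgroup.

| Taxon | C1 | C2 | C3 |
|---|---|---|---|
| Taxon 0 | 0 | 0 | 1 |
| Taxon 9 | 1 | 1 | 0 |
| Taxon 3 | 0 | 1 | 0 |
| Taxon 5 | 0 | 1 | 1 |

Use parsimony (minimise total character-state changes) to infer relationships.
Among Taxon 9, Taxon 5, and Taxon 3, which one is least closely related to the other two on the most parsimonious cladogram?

Character polarity is set by the outgroup: the derived state is whichever differs from the outgroup's state, so for C3 the derived state is '0', and for the remaining characters it is '1'.
C1 (derived state '1') is unique to Taxon 9 (autapomorphy; uninformative for grouping).
C2 (derived state '1') is shared by all ingroup taxa — unites the whole ingroup.
C3: derived state '0' in Taxon 3 and Taxon 9 only — synapomorphy for {Taxon 3, Taxon 9}.
Most parsimonious ingroup topology: ((Taxon 9,Taxon 3),Taxon 5).
Taxon 3 and Taxon 9 share a more recent common ancestor with each other than either does with Taxon 5, so Taxon 5 is the least closely related of the three.

Taxon 5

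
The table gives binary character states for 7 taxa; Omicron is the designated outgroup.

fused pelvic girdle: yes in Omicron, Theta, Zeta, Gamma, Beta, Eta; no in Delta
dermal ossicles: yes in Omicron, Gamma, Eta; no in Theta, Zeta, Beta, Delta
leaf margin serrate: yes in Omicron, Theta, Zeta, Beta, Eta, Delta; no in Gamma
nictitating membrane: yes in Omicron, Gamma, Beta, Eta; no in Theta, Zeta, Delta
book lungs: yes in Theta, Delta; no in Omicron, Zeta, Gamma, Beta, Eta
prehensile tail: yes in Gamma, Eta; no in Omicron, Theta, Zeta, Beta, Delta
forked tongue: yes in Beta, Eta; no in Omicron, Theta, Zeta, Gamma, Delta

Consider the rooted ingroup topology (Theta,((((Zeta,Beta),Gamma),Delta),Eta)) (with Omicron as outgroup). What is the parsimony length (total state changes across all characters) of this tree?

14

Map each character onto (Theta,((((Zeta,Beta),Gamma),Delta),Eta)) (rooted by Omicron) and count the minimum state changes it requires (Fitch parsimony):
fused pelvic girdle: 1; dermal ossicles: 3; leaf margin serrate: 1; nictitating membrane: 3; book lungs: 2; prehensile tail: 2; forked tongue: 2.
Total tree length = 14.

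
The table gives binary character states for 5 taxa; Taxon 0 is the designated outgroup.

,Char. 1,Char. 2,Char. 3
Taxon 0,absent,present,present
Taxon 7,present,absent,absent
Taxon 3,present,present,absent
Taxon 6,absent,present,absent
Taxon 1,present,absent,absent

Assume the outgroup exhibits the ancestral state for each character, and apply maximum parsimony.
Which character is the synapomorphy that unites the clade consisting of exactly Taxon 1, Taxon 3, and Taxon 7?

Character polarity is set by the outgroup: the derived state is whichever differs from the outgroup's state, so for Char. 2, Char. 3 the derived state is 'absent', and for the remaining characters it is 'present'.
Char. 1: derived state 'present' in Taxon 1, Taxon 3, and Taxon 7 only — synapomorphy for {Taxon 1, Taxon 3, Taxon 7}.
Char. 2 (derived state 'absent') is shared by Taxon 1 and Taxon 7 — a synapomorphy uniting that clade.
Char. 3 (derived state 'absent') is shared by all ingroup taxa — unites the whole ingroup.
Most parsimonious ingroup topology: (((Taxon 7,Taxon 1),Taxon 3),Taxon 6).
The clade {Taxon 1, Taxon 3, Taxon 7} is supported by Char. 1: its derived state 'present' occurs in exactly those taxa and in no other taxon (including the outgroup).

Char. 1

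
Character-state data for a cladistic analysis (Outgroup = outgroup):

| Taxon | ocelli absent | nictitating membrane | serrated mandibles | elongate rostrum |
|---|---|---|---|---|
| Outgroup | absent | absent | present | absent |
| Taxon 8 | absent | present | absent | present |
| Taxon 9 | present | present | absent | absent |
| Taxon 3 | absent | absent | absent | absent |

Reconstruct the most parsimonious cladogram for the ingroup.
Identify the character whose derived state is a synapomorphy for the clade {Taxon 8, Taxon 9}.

nictitating membrane

Character polarity is set by the outgroup: the derived state is whichever differs from the outgroup's state, so for serrated mandibles the derived state is 'absent', and for the remaining characters it is 'present'.
ocelli absent: derived state 'present' in Taxon 9 only — an autapomorphy, so it tells us nothing about relationships among taxa.
nictitating membrane: derived state 'present' in Taxon 8 and Taxon 9 only — synapomorphy for {Taxon 8, Taxon 9}.
serrated mandibles (derived state 'absent') is shared by all ingroup taxa — unites the whole ingroup.
elongate rostrum: derived state 'present' in Taxon 8 only — an autapomorphy, so it tells us nothing about relationships among taxa.
Most parsimonious ingroup topology: ((Taxon 8,Taxon 9),Taxon 3).
The clade {Taxon 8, Taxon 9} is supported by nictitating membrane: its derived state 'present' occurs in exactly those taxa and in no other taxon (including the outgroup).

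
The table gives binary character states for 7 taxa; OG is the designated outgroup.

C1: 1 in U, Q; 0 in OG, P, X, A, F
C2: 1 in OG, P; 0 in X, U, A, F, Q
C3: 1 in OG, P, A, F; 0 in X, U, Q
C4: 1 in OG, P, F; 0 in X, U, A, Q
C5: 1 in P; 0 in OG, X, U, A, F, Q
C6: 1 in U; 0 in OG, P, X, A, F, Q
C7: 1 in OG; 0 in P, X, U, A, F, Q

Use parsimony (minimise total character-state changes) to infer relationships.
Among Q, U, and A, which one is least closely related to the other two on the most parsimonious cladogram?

A

Character polarity is set by the outgroup: the derived state is whichever differs from the outgroup's state, so for C2, C3, C4, C7 the derived state is '0', and for the remaining characters it is '1'.
C1: derived state '1' in Q and U only — synapomorphy for {Q, U}.
C2: derived state '0' in A, F, Q, U, and X only — synapomorphy for {A, F, Q, U, X}.
C3 (derived state '0') is shared by Q, U, and X — a synapomorphy uniting that clade.
C4 (derived state '0') is shared by A, Q, U, and X — a synapomorphy uniting that clade.
C5 (derived state '1') is unique to P (autapomorphy; uninformative for grouping).
C6 (derived state '1') is unique to U (autapomorphy; uninformative for grouping).
C7 (derived state '0') is shared by all ingroup taxa — unites the whole ingroup.
Most parsimonious ingroup topology: (P,(((X,(U,Q)),A),F)).
Q and U share a more recent common ancestor with each other than either does with A, so A is the least closely related of the three.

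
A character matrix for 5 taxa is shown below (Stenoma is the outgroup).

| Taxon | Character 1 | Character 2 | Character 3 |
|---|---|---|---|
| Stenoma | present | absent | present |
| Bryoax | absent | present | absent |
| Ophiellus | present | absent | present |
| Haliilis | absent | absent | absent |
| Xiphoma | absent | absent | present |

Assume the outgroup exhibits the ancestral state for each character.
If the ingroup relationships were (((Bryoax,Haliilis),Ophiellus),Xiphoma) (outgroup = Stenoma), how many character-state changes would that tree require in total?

4

Map each character onto (((Bryoax,Haliilis),Ophiellus),Xiphoma) (rooted by Stenoma) and count the minimum state changes it requires (Fitch parsimony):
Character 1: 2; Character 2: 1; Character 3: 1.
Total tree length = 4.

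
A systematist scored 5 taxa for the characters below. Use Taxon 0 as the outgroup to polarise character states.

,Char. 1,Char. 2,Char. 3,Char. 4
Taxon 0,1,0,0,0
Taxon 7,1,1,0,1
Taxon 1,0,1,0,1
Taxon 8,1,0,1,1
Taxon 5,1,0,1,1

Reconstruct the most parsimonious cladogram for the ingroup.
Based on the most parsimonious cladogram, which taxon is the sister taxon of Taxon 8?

Character polarity is set by the outgroup: the derived state is whichever differs from the outgroup's state, so for Char. 1 the derived state is '0', and for the remaining characters it is '1'.
Char. 1: derived state '0' in Taxon 1 only — an autapomorphy, so it tells us nothing about relationships among taxa.
Char. 2: derived state '1' in Taxon 1 and Taxon 7 only — synapomorphy for {Taxon 1, Taxon 7}.
Only Taxon 5 and Taxon 8 show the derived state '1' for Char. 3, supporting them as a clade.
All ingroup taxa share the derived state '1' for Char. 4; it defines the ingroup but does not resolve relationships within it.
Most parsimonious ingroup topology: ((Taxon 7,Taxon 1),(Taxon 8,Taxon 5)).
Taxon 8 and Taxon 5 form a cherry on this tree, so they are sister taxa.

Taxon 5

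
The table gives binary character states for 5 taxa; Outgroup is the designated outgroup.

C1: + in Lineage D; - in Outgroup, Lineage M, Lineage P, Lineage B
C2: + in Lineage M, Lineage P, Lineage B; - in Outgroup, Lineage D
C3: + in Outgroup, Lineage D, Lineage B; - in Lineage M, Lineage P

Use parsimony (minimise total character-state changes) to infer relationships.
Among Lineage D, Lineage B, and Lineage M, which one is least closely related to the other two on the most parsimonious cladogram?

Lineage D

Character polarity is set by the outgroup: the derived state is whichever differs from the outgroup's state, so for C3 the derived state is '-', and for the remaining characters it is '+'.
C1 (derived state '+') is unique to Lineage D (autapomorphy; uninformative for grouping).
Only Lineage B, Lineage M, and Lineage P show the derived state '+' for C2, supporting them as a clade.
Only Lineage M and Lineage P show the derived state '-' for C3, supporting them as a clade.
Most parsimonious ingroup topology: (Lineage D,((Lineage M,Lineage P),Lineage B)).
Lineage M and Lineage B share a more recent common ancestor with each other than either does with Lineage D, so Lineage D is the least closely related of the three.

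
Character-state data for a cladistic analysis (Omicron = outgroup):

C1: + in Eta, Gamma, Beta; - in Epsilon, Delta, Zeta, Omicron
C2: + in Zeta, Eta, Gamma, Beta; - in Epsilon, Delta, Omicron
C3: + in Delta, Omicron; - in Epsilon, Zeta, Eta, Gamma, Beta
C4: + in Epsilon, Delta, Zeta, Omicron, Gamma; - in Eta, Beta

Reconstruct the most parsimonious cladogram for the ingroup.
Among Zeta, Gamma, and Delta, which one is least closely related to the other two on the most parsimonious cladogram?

Delta

Character polarity is set by the outgroup: the derived state is whichever differs from the outgroup's state, so for C3, C4 the derived state is '-', and for the remaining characters it is '+'.
C1: derived state '+' in Beta, Eta, and Gamma only — synapomorphy for {Beta, Eta, Gamma}.
Only Beta, Eta, Gamma, and Zeta show the derived state '+' for C2, supporting them as a clade.
Only Beta, Epsilon, Eta, Gamma, and Zeta show the derived state '-' for C3, supporting them as a clade.
C4 (derived state '-') is shared by Beta and Eta — a synapomorphy uniting that clade.
Most parsimonious ingroup topology: (((Zeta,((Eta,Beta),Gamma)),Epsilon),Delta).
Zeta and Gamma share a more recent common ancestor with each other than either does with Delta, so Delta is the least closely related of the three.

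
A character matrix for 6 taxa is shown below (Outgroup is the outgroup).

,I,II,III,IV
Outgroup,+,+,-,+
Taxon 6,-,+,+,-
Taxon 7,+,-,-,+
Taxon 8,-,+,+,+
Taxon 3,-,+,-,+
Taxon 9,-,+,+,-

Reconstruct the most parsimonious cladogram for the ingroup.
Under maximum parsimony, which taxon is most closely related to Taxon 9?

Character polarity is set by the outgroup: the derived state is whichever differs from the outgroup's state, so for I, II, IV the derived state is '-', and for the remaining characters it is '+'.
I: derived state '-' in Taxon 3, Taxon 6, Taxon 8, and Taxon 9 only — synapomorphy for {Taxon 3, Taxon 6, Taxon 8, Taxon 9}.
II (derived state '-') is unique to Taxon 7 (autapomorphy; uninformative for grouping).
Only Taxon 6, Taxon 8, and Taxon 9 show the derived state '+' for III, supporting them as a clade.
IV: derived state '-' in Taxon 6 and Taxon 9 only — synapomorphy for {Taxon 6, Taxon 9}.
Most parsimonious ingroup topology: ((((Taxon 6,Taxon 9),Taxon 8),Taxon 3),Taxon 7).
Taxon 9 and Taxon 6 form a cherry on this tree, so they are sister taxa.

Taxon 6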